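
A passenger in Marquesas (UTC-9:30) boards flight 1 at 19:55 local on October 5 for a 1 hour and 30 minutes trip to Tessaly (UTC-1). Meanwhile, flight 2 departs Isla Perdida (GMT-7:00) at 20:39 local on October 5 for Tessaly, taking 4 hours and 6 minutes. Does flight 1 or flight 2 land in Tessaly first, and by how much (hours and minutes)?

the first, by 50 minutes

Flight 1 in UTC: 19:55 + 9:30 = 05:25 on Oct 6.
+1 hour and 30 minutes → arrive 06:55 UTC on Oct 6.
Flight 2 in UTC: 20:39 + 7:00 = 03:39 on Oct 6.
+4 hours and 6 minutes → arrive 07:45 UTC on Oct 6.
Flight 1 lands earlier by 50 minutes.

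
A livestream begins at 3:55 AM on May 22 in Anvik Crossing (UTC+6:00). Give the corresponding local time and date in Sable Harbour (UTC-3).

In UTC: 3:55 AM − 6:00 = 9:55 PM on May 21.
Sable Harbour is UTC−3:00: 9:55 PM − 3:00 = 6:55 PM on May 21.

6:55 PM on May 21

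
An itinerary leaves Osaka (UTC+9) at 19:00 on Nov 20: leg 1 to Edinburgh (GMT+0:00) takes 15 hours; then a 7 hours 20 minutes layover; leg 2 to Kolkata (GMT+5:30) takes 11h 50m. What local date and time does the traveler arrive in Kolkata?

01:40 on Nov 22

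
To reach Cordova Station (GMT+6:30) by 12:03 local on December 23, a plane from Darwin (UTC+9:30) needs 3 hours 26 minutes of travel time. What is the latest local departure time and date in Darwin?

Target arrival in UTC: 12:03 − 6:30 = 05:33 on Dec 23.
Subtract 3 hours and 26 minutes → departure 02:07 UTC on Dec 23.
Darwin is UTC+9:30: 02:07 + 9:30 = 11:37 on Dec 23.

11:37 on December 23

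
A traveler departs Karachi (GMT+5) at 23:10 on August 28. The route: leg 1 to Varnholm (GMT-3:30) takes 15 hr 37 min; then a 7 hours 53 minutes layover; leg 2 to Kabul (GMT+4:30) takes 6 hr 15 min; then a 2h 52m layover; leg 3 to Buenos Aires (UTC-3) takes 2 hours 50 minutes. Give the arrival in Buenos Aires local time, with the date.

02:37 on Aug 30

Convert departure to UTC: 23:10 − 5:00 = 18:10 UTC on Aug 28.
Add 15 hours 37 minutes leg 1 → 09:47 UTC (Aug 29).
Add 7 hours and 53 minutes layover in Varnholm → 17:40 UTC.
Add 6 hours 15 minutes leg 2 → 23:55 UTC.
Add 2 hours and 52 minutes layover in Kabul → 02:47 UTC (Aug 30).
Add 2 hours and 50 minutes leg 3 → 05:37 UTC.
Buenos Aires is UTC−3:00, so local arrival = 05:37 − 3:00 = 02:37 on Aug 30.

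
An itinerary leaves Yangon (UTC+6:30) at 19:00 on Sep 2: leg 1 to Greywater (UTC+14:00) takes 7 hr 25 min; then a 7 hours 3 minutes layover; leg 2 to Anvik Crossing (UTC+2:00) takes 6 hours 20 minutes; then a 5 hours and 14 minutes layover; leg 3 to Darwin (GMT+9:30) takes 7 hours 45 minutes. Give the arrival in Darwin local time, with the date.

07:47 on September 4

Convert departure to UTC: 19:00 − 6:30 = 12:30 UTC on Sep 2.
Add 7 hours and 25 minutes leg 1 → 19:55 UTC.
Add 7 hours and 3 minutes layover in Greywater → 02:58 UTC (Sep 3).
Add 6 hours and 20 minutes leg 2 → 09:18 UTC.
Add 5 hours 14 minutes layover in Anvik Crossing → 14:32 UTC.
Add 7 hours 45 minutes leg 3 → 22:17 UTC.
Darwin is UTC+9:30, so local arrival = 22:17 + 9:30 = 07:47 on Sep 4.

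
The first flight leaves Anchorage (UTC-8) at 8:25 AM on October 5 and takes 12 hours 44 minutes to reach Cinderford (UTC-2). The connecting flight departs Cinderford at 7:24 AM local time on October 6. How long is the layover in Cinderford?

4 hours 15 minutes

Convert departure to UTC: 8:25 AM + 8:00 = 4:25 PM UTC on Oct 5.
Add 12 hours 44 minutes flight time → 5:09 AM UTC (Oct 6).
Cinderford is UTC−2:00, so local arrival = 5:09 AM − 2:00 = 3:09 AM on Oct 6.
Layover = 7:24 AM − 3:09 AM = 4 hours 15 minutes.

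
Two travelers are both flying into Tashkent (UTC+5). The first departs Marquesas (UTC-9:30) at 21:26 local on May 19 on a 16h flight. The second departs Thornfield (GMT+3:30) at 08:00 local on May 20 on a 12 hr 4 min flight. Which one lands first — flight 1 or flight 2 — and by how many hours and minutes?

the second, by 6 hours 22 minutes

Flight 1 in UTC: 21:26 + 9:30 = 06:56 on May 20.
+16 hours → arrive 22:56 UTC on May 20.
Flight 2 in UTC: 08:00 − 3:30 = 04:30 on May 20.
+12 hours and 4 minutes → arrive 16:34 UTC on May 20.
Flight 2 lands earlier by 6 hours 22 minutes.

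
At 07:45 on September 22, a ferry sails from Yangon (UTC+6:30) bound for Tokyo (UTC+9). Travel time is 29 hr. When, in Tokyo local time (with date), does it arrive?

15:15 on September 23

Convert departure to UTC: 07:45 − 6:30 = 01:15 UTC on Sep 22.
Add 29 hours travel time → 06:15 UTC (Sep 23).
Tokyo is UTC+9:00, so local arrival = 06:15 + 9:00 = 15:15 on Sep 23.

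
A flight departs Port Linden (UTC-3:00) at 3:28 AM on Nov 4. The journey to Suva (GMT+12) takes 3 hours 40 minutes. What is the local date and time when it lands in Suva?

Convert departure to UTC: 3:28 AM + 3:00 = 6:28 AM UTC on Nov 4.
Add 3 hours 40 minutes travel time → 10:08 AM UTC.
Suva is UTC+12:00, so local arrival = 10:08 AM + 12:00 = 10:08 PM on Nov 4.

10:08 PM on November 4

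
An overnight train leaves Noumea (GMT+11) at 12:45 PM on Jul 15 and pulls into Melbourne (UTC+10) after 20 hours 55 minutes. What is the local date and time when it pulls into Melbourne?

Convert departure to UTC: 12:45 PM − 11:00 = 1:45 AM UTC on Jul 15.
Add 20 hours 55 minutes travel time → 10:40 PM UTC.
Melbourne is UTC+10:00, so local arrival = 10:40 PM + 10:00 = 8:40 AM on Jul 16.

8:40 AM on July 16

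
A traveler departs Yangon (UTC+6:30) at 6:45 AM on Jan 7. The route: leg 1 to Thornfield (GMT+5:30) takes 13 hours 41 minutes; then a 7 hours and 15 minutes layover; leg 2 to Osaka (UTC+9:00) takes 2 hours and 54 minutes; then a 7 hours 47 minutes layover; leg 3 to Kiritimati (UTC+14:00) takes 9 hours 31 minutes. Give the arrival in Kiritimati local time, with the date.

Convert departure to UTC: 6:45 AM − 6:30 = 12:15 AM UTC on Jan 7.
Add 13 hours and 41 minutes leg 1 → 1:56 PM UTC.
Add 7 hours 15 minutes layover in Thornfield → 9:11 PM UTC.
Add 2 hours and 54 minutes leg 2 → 12:05 AM UTC (Jan 8).
Add 7 hours 47 minutes layover in Osaka → 7:52 AM UTC.
Add 9 hours and 31 minutes leg 3 → 5:23 PM UTC.
Kiritimati is UTC+14:00, so local arrival = 5:23 PM + 14:00 = 7:23 AM on Jan 9.

7:23 AM on January 9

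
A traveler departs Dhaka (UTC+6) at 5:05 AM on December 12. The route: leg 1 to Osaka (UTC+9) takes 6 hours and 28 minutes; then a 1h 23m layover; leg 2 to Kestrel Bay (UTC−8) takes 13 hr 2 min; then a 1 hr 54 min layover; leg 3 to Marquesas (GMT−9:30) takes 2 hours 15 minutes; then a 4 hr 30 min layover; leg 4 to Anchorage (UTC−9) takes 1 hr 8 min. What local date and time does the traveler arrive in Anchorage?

8:45 PM on December 12

Convert departure to UTC: 5:05 AM − 6:00 = 11:05 PM UTC on Dec 11.
Add 6 hours and 28 minutes leg 1 → 5:33 AM UTC (Dec 12).
Add 1 hour and 23 minutes layover in Osaka → 6:56 AM UTC.
Add 13 hours and 2 minutes leg 2 → 7:58 PM UTC.
Add 1 hour 54 minutes layover in Kestrel Bay → 9:52 PM UTC.
Add 2 hours and 15 minutes leg 3 → 12:07 AM UTC (Dec 13).
Add 4 hours and 30 minutes layover in Marquesas → 4:37 AM UTC.
Add 1 hour and 8 minutes leg 4 → 5:45 AM UTC.
Anchorage is UTC−9:00, so local arrival = 5:45 AM − 9:00 = 8:45 PM on Dec 12.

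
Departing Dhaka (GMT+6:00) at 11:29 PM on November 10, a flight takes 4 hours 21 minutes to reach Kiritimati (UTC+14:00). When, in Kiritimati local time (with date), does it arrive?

11:50 AM on November 11

Kiritimati is 8:00 ahead of Dhaka.
After 4 hours 21 minutes it is 3:50 AM (Nov 11) in Dhaka.
Shift by the zone difference: 3:50 AM + 8:00 = 11:50 AM on Nov 11 in Kiritimati.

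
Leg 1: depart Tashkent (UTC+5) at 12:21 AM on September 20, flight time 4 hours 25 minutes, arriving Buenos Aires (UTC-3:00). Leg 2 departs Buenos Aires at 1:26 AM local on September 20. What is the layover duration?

Convert departure to UTC: 12:21 AM − 5:00 = 7:21 PM UTC on Sep 19.
Add 4 hours and 25 minutes flight time → 11:46 PM UTC.
Buenos Aires is UTC−3:00, so local arrival = 11:46 PM − 3:00 = 8:46 PM on Sep 19.
Layover = 1:26 AM − 8:46 PM (+1 day) = 4 hours 40 minutes.

4 hours 40 minutes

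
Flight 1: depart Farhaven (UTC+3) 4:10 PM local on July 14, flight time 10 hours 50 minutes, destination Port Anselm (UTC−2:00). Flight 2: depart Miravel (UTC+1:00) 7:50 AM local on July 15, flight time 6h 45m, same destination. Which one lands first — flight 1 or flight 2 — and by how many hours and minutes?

Flight 1 in UTC: 4:10 PM − 3:00 = 1:10 PM on Jul 14.
+10 hours 50 minutes → arrive 12:00 AM UTC on Jul 15.
Flight 2 in UTC: 7:50 AM − 1:00 = 6:50 AM on Jul 15.
+6 hours and 45 minutes → arrive 1:35 PM UTC on Jul 15.
Flight 1 lands earlier by 13 hours 35 minutes.

the first, by 13 hours 35 minutes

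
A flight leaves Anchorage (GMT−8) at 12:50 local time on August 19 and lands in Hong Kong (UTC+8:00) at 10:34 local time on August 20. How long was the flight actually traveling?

Departure in UTC: 12:50 + 8:00 = 20:50 on Aug 19.
Arrival in UTC: 10:34 − 8:00 = 02:34 on Aug 20.
Elapsed = 02:34 − 20:50 (+1 day) = 5 hours 44 minutes.

5 hours 44 minutes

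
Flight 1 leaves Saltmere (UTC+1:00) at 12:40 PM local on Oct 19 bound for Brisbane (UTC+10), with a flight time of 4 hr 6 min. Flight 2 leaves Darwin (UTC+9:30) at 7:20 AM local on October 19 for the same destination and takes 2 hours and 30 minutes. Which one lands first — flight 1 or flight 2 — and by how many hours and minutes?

Flight 1 in UTC: 12:40 PM − 1:00 = 11:40 AM on Oct 19.
+4 hours 6 minutes → arrive 3:46 PM UTC on Oct 19.
Flight 2 in UTC: 7:20 AM − 9:30 = 9:50 PM on Oct 18.
+2 hours and 30 minutes → arrive 12:20 AM UTC on Oct 19.
Flight 2 lands earlier by 15 hours 26 minutes.

the second, by 15 hours 26 minutes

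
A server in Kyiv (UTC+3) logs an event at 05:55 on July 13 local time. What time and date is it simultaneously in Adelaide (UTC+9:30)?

In UTC: 05:55 − 3:00 = 02:55 on Jul 13.
Adelaide is UTC+9:30: 02:55 + 9:30 = 12:25 on Jul 13.

12:25 on July 13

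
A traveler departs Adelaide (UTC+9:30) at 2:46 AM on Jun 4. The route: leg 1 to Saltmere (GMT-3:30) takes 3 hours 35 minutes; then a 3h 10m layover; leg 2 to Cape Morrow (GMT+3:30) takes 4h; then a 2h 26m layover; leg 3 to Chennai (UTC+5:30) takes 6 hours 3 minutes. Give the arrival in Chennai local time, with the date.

6:00 PM on Jun 4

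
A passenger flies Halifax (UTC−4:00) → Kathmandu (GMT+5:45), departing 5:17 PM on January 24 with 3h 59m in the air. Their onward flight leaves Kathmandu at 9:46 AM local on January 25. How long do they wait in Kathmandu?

Convert departure to UTC: 5:17 PM + 4:00 = 9:17 PM UTC on Jan 24.
Add 3 hours 59 minutes flight time → 1:16 AM UTC (Jan 25).
Kathmandu is UTC+5:45, so local arrival = 1:16 AM + 5:45 = 7:01 AM on Jan 25.
Layover = 9:46 AM − 7:01 AM = 2 hours 45 minutes.

2 hours 45 minutes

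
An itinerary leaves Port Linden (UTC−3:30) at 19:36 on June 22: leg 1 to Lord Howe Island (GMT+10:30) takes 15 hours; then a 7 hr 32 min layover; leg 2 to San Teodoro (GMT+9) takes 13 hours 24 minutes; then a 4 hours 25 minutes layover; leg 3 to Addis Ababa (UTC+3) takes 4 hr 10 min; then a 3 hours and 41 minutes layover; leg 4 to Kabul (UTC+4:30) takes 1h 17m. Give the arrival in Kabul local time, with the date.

05:05 on June 25

Convert departure to UTC: 19:36 + 3:30 = 23:06 UTC on Jun 22.
Add 15 hours leg 1 → 14:06 UTC (Jun 23).
Add 7 hours and 32 minutes layover in Lord Howe Island → 21:38 UTC.
Add 13 hours 24 minutes leg 2 → 11:02 UTC (Jun 24).
Add 4 hours 25 minutes layover in San Teodoro → 15:27 UTC.
Add 4 hours 10 minutes leg 3 → 19:37 UTC.
Add 3 hours and 41 minutes layover in Addis Ababa → 23:18 UTC.
Add 1 hour and 17 minutes leg 4 → 00:35 UTC (Jun 25).
Kabul is UTC+4:30, so local arrival = 00:35 + 4:30 = 05:05 on Jun 25.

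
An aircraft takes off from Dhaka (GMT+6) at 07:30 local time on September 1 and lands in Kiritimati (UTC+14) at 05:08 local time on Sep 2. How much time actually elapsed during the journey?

Departure in UTC: 07:30 − 6:00 = 01:30 on Sep 1.
Arrival in UTC: 05:08 − 14:00 = 15:08 on Sep 1.
Elapsed = 15:08 − 01:30 = 13 hours 38 minutes.

13 hours 38 minutes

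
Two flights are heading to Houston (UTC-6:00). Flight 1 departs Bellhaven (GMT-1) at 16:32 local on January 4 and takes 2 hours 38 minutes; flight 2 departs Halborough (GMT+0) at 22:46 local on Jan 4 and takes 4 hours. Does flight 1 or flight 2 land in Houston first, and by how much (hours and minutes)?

the first, by 6 hours 36 minutes

Flight 1 in UTC: 16:32 + 1:00 = 17:32 on Jan 4.
+2 hours 38 minutes → arrive 20:10 UTC on Jan 4.
Flight 2 departs at 22:46 UTC (Jan 4).
+4 hours → arrive 02:46 UTC on Jan 5.
Flight 1 lands earlier by 6 hours 36 minutes.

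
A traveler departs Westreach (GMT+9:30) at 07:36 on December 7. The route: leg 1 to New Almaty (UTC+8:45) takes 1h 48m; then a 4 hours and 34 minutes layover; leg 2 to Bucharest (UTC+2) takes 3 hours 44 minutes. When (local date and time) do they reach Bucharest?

10:12 on Dec 7

Convert departure to UTC: 07:36 − 9:30 = 22:06 UTC on Dec 6.
Add 1 hour 48 minutes leg 1 → 23:54 UTC.
Add 4 hours 34 minutes layover in New Almaty → 04:28 UTC (Dec 7).
Add 3 hours 44 minutes leg 2 → 08:12 UTC.
Bucharest is UTC+2:00, so local arrival = 08:12 + 2:00 = 10:12 on Dec 7.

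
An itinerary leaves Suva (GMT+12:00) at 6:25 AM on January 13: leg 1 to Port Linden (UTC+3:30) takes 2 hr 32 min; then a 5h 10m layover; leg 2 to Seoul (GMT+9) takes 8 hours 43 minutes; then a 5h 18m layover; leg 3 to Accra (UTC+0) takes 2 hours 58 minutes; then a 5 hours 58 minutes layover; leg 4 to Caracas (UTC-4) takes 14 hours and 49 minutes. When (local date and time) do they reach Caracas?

Convert departure to UTC: 6:25 AM − 12:00 = 6:25 PM UTC on Jan 12.
Add 2 hours and 32 minutes leg 1 → 8:57 PM UTC.
Add 5 hours and 10 minutes layover in Port Linden → 2:07 AM UTC (Jan 13).
Add 8 hours 43 minutes leg 2 → 10:50 AM UTC.
Add 5 hours and 18 minutes layover in Seoul → 4:08 PM UTC.
Add 2 hours 58 minutes leg 3 → 7:06 PM UTC.
Add 5 hours 58 minutes layover in Accra → 1:04 AM UTC (Jan 14).
Add 14 hours 49 minutes leg 4 → 3:53 PM UTC.
Caracas is UTC−4:00, so local arrival = 3:53 PM − 4:00 = 11:53 AM on Jan 14.

11:53 AM on January 14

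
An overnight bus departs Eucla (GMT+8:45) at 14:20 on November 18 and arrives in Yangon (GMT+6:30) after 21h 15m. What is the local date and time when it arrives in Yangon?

09:20 on November 19

Yangon is 2:15 behind Eucla.
After 21 hours and 15 minutes it is 11:35 (Nov 19) in Eucla.
Shift by the zone difference: 11:35 − 2:15 = 09:20 on Nov 19 in Yangon.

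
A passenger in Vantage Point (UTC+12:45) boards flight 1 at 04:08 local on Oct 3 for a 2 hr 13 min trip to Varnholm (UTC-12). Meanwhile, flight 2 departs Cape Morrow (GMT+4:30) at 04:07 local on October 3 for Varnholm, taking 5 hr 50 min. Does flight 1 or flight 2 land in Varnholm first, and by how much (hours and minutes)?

Flight 1 in UTC: 04:08 − 12:45 = 15:23 on Oct 2.
+2 hours 13 minutes → arrive 17:36 UTC on Oct 2.
Flight 2 in UTC: 04:07 − 4:30 = 23:37 on Oct 2.
+5 hours and 50 minutes → arrive 05:27 UTC on Oct 3.
Flight 1 lands earlier by 11 hours 51 minutes.

the first, by 11 hours 51 minutes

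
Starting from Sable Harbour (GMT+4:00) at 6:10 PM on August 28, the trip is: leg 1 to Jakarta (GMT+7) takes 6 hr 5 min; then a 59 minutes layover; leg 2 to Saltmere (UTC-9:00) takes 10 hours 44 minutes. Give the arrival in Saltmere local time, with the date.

10:58 PM on August 28

Convert departure to UTC: 6:10 PM − 4:00 = 2:10 PM UTC on Aug 28.
Add 6 hours and 5 minutes leg 1 → 8:15 PM UTC.
Add 59 minutes layover in Jakarta → 9:14 PM UTC.
Add 10 hours 44 minutes leg 2 → 7:58 AM UTC (Aug 29).
Saltmere is UTC−9:00, so local arrival = 7:58 AM − 9:00 = 10:58 PM on Aug 28.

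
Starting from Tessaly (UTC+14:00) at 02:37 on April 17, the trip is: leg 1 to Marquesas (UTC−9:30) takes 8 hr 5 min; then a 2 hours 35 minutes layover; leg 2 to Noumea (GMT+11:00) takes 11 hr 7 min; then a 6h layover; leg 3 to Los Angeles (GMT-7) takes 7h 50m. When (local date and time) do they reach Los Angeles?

17:14 on April 17

Convert departure to UTC: 02:37 − 14:00 = 12:37 UTC on Apr 16.
Add 8 hours 5 minutes leg 1 → 20:42 UTC.
Add 2 hours 35 minutes layover in Marquesas → 23:17 UTC.
Add 11 hours 7 minutes leg 2 → 10:24 UTC (Apr 17).
Add 6 hours layover in Noumea → 16:24 UTC.
Add 7 hours 50 minutes leg 3 → 00:14 UTC (Apr 18).
Los Angeles is UTC−7:00, so local arrival = 00:14 − 7:00 = 17:14 on Apr 17.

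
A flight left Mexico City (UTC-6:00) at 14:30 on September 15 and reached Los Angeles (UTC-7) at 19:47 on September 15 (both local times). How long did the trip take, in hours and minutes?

6 hours 17 minutes

Departure in UTC: 14:30 + 6:00 = 20:30 on Sep 15.
Arrival in UTC: 19:47 + 7:00 = 02:47 on Sep 16.
Elapsed = 02:47 − 20:30 (+1 day) = 6 hours 17 minutes.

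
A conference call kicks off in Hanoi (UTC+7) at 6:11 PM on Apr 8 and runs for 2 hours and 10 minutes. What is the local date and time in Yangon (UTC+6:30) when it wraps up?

Convert start to UTC: 6:11 PM − 7:00 = 11:11 AM UTC on Apr 8.
Add 2 hours 10 minutes duration → 1:21 PM UTC.
Yangon is UTC+6:30, so local end time = 1:21 PM + 6:30 = 7:51 PM on Apr 8.

7:51 PM on April 8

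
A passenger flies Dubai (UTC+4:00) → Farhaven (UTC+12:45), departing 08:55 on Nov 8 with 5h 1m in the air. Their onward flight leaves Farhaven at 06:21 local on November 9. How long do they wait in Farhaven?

7 hours 40 minutes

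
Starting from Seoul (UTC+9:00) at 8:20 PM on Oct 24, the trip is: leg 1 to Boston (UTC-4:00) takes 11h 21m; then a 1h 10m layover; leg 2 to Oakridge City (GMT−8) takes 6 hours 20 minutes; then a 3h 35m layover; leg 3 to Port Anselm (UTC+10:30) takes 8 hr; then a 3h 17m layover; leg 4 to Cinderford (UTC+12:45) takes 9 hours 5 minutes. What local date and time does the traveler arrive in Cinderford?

Convert departure to UTC: 8:20 PM − 9:00 = 11:20 AM UTC on Oct 24.
Add 11 hours and 21 minutes leg 1 → 10:41 PM UTC.
Add 1 hour 10 minutes layover in Boston → 11:51 PM UTC.
Add 6 hours 20 minutes leg 2 → 6:11 AM UTC (Oct 25).
Add 3 hours 35 minutes layover in Oakridge City → 9:46 AM UTC.
Add 8 hours leg 3 → 5:46 PM UTC.
Add 3 hours 17 minutes layover in Port Anselm → 9:03 PM UTC.
Add 9 hours and 5 minutes leg 4 → 6:08 AM UTC (Oct 26).
Cinderford is UTC+12:45, so local arrival = 6:08 AM + 12:45 = 6:53 PM on Oct 26.

6:53 PM on Oct 26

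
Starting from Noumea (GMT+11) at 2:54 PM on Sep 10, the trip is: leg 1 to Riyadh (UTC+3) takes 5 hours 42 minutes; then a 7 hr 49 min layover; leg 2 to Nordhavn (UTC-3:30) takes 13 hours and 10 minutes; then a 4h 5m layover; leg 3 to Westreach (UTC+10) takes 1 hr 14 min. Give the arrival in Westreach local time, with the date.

9:54 PM on Sep 11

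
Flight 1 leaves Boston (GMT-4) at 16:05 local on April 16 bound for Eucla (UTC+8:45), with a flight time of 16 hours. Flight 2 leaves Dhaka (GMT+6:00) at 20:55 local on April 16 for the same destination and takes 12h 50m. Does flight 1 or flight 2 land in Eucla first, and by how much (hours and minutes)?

the second, by 8 hours 20 minutes

Flight 1 in UTC: 16:05 + 4:00 = 20:05 on Apr 16.
+16 hours → arrive 12:05 UTC on Apr 17.
Flight 2 in UTC: 20:55 − 6:00 = 14:55 on Apr 16.
+12 hours and 50 minutes → arrive 03:45 UTC on Apr 17.
Flight 2 lands earlier by 8 hours 20 minutes.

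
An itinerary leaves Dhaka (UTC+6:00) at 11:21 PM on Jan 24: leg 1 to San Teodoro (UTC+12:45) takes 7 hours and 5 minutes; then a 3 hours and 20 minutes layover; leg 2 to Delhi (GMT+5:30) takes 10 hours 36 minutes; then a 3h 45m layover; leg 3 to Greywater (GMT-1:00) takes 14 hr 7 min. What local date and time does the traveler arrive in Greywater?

Convert departure to UTC: 11:21 PM − 6:00 = 5:21 PM UTC on Jan 24.
Add 7 hours 5 minutes leg 1 → 12:26 AM UTC (Jan 25).
Add 3 hours and 20 minutes layover in San Teodoro → 3:46 AM UTC.
Add 10 hours 36 minutes leg 2 → 2:22 PM UTC.
Add 3 hours and 45 minutes layover in Delhi → 6:07 PM UTC.
Add 14 hours and 7 minutes leg 3 → 8:14 AM UTC (Jan 26).
Greywater is UTC−1:00, so local arrival = 8:14 AM − 1:00 = 7:14 AM on Jan 26.

7:14 AM on Jan 26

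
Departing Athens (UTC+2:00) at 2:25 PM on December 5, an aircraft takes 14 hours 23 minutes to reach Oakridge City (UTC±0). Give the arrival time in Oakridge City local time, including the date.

Convert departure to UTC: 2:25 PM − 2:00 = 12:25 PM UTC on Dec 5.
Add 14 hours and 23 minutes travel time → 2:48 AM UTC (Dec 6).
Oakridge City is UTC+0, so local arrival is the same: 2:48 AM on Dec 6.

2:48 AM on December 6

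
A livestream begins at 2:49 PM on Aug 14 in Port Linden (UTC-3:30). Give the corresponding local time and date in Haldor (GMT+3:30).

9:49 PM on Aug 14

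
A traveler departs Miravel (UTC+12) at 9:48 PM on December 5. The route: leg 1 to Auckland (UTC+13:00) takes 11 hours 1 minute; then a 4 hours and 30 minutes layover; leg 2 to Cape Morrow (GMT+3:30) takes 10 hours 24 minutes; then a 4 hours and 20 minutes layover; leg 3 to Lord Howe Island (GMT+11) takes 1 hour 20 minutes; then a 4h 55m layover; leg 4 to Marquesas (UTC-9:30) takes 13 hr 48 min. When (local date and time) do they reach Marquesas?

2:36 AM on December 7

Convert departure to UTC: 9:48 PM − 12:00 = 9:48 AM UTC on Dec 5.
Add 11 hours and 1 minute leg 1 → 8:49 PM UTC.
Add 4 hours 30 minutes layover in Auckland → 1:19 AM UTC (Dec 6).
Add 10 hours and 24 minutes leg 2 → 11:43 AM UTC.
Add 4 hours and 20 minutes layover in Cape Morrow → 4:03 PM UTC.
Add 1 hour 20 minutes leg 3 → 5:23 PM UTC.
Add 4 hours 55 minutes layover in Lord Howe Island → 10:18 PM UTC.
Add 13 hours and 48 minutes leg 4 → 12:06 PM UTC (Dec 7).
Marquesas is UTC−9:30, so local arrival = 12:06 PM − 9:30 = 2:36 AM on Dec 7.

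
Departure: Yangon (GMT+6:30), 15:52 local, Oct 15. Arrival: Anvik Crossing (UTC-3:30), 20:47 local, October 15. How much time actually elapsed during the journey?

14 hours 55 minutes

Departure in UTC: 15:52 − 6:30 = 09:22 on Oct 15.
Arrival in UTC: 20:47 + 3:30 = 00:17 on Oct 16.
Elapsed = 00:17 − 09:22 (+1 day) = 14 hours 55 minutes.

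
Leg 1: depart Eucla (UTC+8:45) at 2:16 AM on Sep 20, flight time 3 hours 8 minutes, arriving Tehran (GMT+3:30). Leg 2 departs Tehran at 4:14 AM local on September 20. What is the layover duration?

Convert departure to UTC: 2:16 AM − 8:45 = 5:31 PM UTC on Sep 19.
Add 3 hours 8 minutes flight time → 8:39 PM UTC.
Tehran is UTC+3:30, so local arrival = 8:39 PM + 3:30 = 12:09 AM on Sep 20.
Layover = 4:14 AM − 12:09 AM = 4 hours 5 minutes.

4 hours 5 minutes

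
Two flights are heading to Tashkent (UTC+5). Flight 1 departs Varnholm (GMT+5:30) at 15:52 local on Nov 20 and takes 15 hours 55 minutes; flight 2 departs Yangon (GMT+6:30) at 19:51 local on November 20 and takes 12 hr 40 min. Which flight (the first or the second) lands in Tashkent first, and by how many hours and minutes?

the second, by 16 minutes

Flight 1 in UTC: 15:52 − 5:30 = 10:22 on Nov 20.
+15 hours and 55 minutes → arrive 02:17 UTC on Nov 21.
Flight 2 in UTC: 19:51 − 6:30 = 13:21 on Nov 20.
+12 hours 40 minutes → arrive 02:01 UTC on Nov 21.
Flight 2 lands earlier by 16 minutes.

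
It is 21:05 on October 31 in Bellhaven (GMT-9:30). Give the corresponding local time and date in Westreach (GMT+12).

In UTC: 21:05 + 9:30 = 06:35 on Nov 1.
Westreach is UTC+12:00: 06:35 + 12:00 = 18:35 on Nov 1.

18:35 on November 1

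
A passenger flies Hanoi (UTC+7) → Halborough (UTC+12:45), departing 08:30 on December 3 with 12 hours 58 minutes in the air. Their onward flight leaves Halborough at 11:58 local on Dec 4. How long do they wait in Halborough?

Convert departure to UTC: 08:30 − 7:00 = 01:30 UTC on Dec 3.
Add 12 hours 58 minutes flight time → 14:28 UTC.
Halborough is UTC+12:45, so local arrival = 14:28 + 12:45 = 03:13 on Dec 4.
Layover = 11:58 − 03:13 = 8 hours 45 minutes.

8 hours 45 minutes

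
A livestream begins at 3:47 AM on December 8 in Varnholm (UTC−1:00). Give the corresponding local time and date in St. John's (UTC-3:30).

1:17 AM on Dec 8

In UTC: 3:47 AM + 1:00 = 4:47 AM on Dec 8.
St. John's is UTC−3:30: 4:47 AM − 3:30 = 1:17 AM on Dec 8.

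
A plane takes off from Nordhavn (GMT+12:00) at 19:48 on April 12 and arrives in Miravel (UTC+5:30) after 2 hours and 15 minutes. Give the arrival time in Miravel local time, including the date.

Miravel is 6:30 behind Nordhavn.
After 2 hours 15 minutes it is 22:03 in Nordhavn.
Shift by the zone difference: 22:03 − 6:30 = 15:33 on Apr 12 in Miravel.

15:33 on April 12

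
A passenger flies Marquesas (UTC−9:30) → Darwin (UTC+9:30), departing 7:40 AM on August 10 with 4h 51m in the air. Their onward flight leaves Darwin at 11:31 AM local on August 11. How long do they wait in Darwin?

4 hours

Convert departure to UTC: 7:40 AM + 9:30 = 5:10 PM UTC on Aug 10.
Add 4 hours and 51 minutes flight time → 10:01 PM UTC.
Darwin is UTC+9:30, so local arrival = 10:01 PM + 9:30 = 7:31 AM on Aug 11.
Layover = 11:31 AM − 7:31 AM = 4 hours.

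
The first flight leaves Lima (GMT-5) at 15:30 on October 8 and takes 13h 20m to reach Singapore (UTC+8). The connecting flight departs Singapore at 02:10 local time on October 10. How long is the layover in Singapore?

8 hours 20 minutes

Convert departure to UTC: 15:30 + 5:00 = 20:30 UTC on Oct 8.
Add 13 hours and 20 minutes flight time → 09:50 UTC (Oct 9).
Singapore is UTC+8:00, so local arrival = 09:50 + 8:00 = 17:50 on Oct 9.
Layover = 02:10 − 17:50 (+1 day) = 8 hours 20 minutes.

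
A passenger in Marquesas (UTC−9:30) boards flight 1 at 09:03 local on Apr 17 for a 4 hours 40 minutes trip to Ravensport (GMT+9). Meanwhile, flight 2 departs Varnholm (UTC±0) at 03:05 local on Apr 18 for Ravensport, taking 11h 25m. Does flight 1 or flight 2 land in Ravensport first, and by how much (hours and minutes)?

the first, by 15 hours 17 minutes

Flight 1 in UTC: 09:03 + 9:30 = 18:33 on Apr 17.
+4 hours and 40 minutes → arrive 23:13 UTC on Apr 17.
Flight 2 departs at 03:05 UTC (Apr 18).
+11 hours 25 minutes → arrive 14:30 UTC on Apr 18.
Flight 1 lands earlier by 15 hours 17 minutes.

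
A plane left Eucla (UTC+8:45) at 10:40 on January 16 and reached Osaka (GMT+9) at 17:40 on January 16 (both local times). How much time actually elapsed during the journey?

Departure in UTC: 10:40 − 8:45 = 01:55 on Jan 16.
Arrival in UTC: 17:40 − 9:00 = 08:40 on Jan 16.
Elapsed = 08:40 − 01:55 = 6 hours 45 minutes.

6 hours 45 minutes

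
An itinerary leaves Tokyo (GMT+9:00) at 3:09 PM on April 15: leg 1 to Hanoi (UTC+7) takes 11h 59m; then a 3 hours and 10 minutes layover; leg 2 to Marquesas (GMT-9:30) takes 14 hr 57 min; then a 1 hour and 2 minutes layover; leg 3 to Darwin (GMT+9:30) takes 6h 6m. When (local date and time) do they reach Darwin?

4:53 AM on April 17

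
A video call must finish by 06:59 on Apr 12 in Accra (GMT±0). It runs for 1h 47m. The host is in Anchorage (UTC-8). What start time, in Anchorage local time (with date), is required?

Target end time is already UTC: 06:59 on Apr 12.
Subtract 1 hour 47 minutes → start 05:12 UTC on Apr 12.
Anchorage is UTC−8:00: 05:12 − 8:00 = 21:12 on Apr 11.

21:12 on April 11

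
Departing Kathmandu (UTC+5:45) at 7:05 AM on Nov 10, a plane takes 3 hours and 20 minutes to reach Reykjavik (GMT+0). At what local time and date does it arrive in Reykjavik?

Convert departure to UTC: 7:05 AM − 5:45 = 1:20 AM UTC on Nov 10.
Add 3 hours 20 minutes travel time → 4:40 AM UTC.
Reykjavik is UTC+0, so local arrival is the same: 4:40 AM on Nov 10.

4:40 AM on November 10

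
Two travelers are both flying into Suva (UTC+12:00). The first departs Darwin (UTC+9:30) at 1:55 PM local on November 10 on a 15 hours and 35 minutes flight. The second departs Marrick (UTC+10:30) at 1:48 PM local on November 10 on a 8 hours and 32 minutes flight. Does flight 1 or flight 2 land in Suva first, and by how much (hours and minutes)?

Flight 1 in UTC: 1:55 PM − 9:30 = 4:25 AM on Nov 10.
+15 hours 35 minutes → arrive 8:00 PM UTC on Nov 10.
Flight 2 in UTC: 1:48 PM − 10:30 = 3:18 AM on Nov 10.
+8 hours and 32 minutes → arrive 11:50 AM UTC on Nov 10.
Flight 2 lands earlier by 8 hours 10 minutes.

the second, by 8 hours 10 minutes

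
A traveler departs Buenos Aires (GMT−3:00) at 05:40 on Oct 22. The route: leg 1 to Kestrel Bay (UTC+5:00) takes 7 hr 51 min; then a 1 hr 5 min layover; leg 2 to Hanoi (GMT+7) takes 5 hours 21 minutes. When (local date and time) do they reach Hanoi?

05:57 on October 23

Convert departure to UTC: 05:40 + 3:00 = 08:40 UTC on Oct 22.
Add 7 hours and 51 minutes leg 1 → 16:31 UTC.
Add 1 hour 5 minutes layover in Kestrel Bay → 17:36 UTC.
Add 5 hours and 21 minutes leg 2 → 22:57 UTC.
Hanoi is UTC+7:00, so local arrival = 22:57 + 7:00 = 05:57 on Oct 23.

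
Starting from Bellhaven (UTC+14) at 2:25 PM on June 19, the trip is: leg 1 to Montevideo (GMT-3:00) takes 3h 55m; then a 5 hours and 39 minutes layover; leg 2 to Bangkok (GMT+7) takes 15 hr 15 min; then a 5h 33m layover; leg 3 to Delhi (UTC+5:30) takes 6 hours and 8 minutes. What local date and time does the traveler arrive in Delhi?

Convert departure to UTC: 2:25 PM − 14:00 = 12:25 AM UTC on Jun 19.
Add 3 hours and 55 minutes leg 1 → 4:20 AM UTC.
Add 5 hours 39 minutes layover in Montevideo → 9:59 AM UTC.
Add 15 hours and 15 minutes leg 2 → 1:14 AM UTC (Jun 20).
Add 5 hours 33 minutes layover in Bangkok → 6:47 AM UTC.
Add 6 hours and 8 minutes leg 3 → 12:55 PM UTC.
Delhi is UTC+5:30, so local arrival = 12:55 PM + 5:30 = 6:25 PM on Jun 20.

6:25 PM on June 20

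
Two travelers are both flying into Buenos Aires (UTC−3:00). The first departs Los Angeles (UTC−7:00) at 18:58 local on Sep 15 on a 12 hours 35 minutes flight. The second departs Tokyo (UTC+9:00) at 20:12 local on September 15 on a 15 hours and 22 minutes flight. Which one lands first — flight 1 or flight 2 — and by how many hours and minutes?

Flight 1 in UTC: 18:58 + 7:00 = 01:58 on Sep 16.
+12 hours and 35 minutes → arrive 14:33 UTC on Sep 16.
Flight 2 in UTC: 20:12 − 9:00 = 11:12 on Sep 15.
+15 hours 22 minutes → arrive 02:34 UTC on Sep 16.
Flight 2 lands earlier by 11 hours 59 minutes.

the second, by 11 hours 59 minutes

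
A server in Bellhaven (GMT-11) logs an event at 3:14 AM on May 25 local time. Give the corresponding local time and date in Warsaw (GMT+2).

In UTC: 3:14 AM + 11:00 = 2:14 PM on May 25.
Warsaw is UTC+2:00: 2:14 PM + 2:00 = 4:14 PM on May 25.

4:14 PM on May 25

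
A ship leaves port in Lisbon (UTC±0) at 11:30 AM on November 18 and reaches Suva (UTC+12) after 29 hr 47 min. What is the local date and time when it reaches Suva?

Lisbon is at UTC+0, so departure is already 11:30 AM UTC on Nov 18.
Add 29 hours and 47 minutes travel time → 5:17 PM UTC (Nov 19).
Suva is UTC+12:00, so local arrival = 5:17 PM + 12:00 = 5:17 AM on Nov 20.

5:17 AM on November 20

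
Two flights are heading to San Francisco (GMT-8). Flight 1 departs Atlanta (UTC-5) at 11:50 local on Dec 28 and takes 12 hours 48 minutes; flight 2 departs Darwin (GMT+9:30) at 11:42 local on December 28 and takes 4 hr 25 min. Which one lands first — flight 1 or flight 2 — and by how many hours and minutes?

Flight 1 in UTC: 11:50 + 5:00 = 16:50 on Dec 28.
+12 hours 48 minutes → arrive 05:38 UTC on Dec 29.
Flight 2 in UTC: 11:42 − 9:30 = 02:12 on Dec 28.
+4 hours and 25 minutes → arrive 06:37 UTC on Dec 28.
Flight 2 lands earlier by 23 hours 1 minute.

the second, by 23 hours 1 minute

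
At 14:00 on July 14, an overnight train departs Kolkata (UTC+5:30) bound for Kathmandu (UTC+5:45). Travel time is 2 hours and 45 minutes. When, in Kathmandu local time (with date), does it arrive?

Convert departure to UTC: 14:00 − 5:30 = 08:30 UTC on Jul 14.
Add 2 hours 45 minutes travel time → 11:15 UTC.
Kathmandu is UTC+5:45, so local arrival = 11:15 + 5:45 = 17:00 on Jul 14.

17:00 on July 14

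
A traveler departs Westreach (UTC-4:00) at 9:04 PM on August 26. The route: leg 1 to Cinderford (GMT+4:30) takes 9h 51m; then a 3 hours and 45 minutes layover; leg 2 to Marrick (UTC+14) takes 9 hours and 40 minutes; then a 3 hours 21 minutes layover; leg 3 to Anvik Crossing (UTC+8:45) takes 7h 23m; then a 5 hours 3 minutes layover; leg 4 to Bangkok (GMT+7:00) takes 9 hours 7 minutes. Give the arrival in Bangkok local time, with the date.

8:14 AM on August 29

Convert departure to UTC: 9:04 PM + 4:00 = 1:04 AM UTC on Aug 27.
Add 9 hours 51 minutes leg 1 → 10:55 AM UTC.
Add 3 hours 45 minutes layover in Cinderford → 2:40 PM UTC.
Add 9 hours and 40 minutes leg 2 → 12:20 AM UTC (Aug 28).
Add 3 hours and 21 minutes layover in Marrick → 3:41 AM UTC.
Add 7 hours and 23 minutes leg 3 → 11:04 AM UTC.
Add 5 hours 3 minutes layover in Anvik Crossing → 4:07 PM UTC.
Add 9 hours and 7 minutes leg 4 → 1:14 AM UTC (Aug 29).
Bangkok is UTC+7:00, so local arrival = 1:14 AM + 7:00 = 8:14 AM on Aug 29.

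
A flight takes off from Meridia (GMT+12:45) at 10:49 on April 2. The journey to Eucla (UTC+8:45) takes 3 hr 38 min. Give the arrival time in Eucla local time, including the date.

10:27 on April 2

Eucla is 4:00 behind Meridia.
After 3 hours 38 minutes it is 14:27 in Meridia.
Shift by the zone difference: 14:27 − 4:00 = 10:27 on Apr 2 in Eucla.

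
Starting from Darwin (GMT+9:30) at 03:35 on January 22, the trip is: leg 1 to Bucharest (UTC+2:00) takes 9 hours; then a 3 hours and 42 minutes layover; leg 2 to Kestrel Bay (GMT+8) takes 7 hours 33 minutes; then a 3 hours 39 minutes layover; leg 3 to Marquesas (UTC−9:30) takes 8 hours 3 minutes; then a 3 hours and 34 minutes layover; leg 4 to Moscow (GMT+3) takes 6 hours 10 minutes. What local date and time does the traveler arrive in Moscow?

14:46 on January 23

Convert departure to UTC: 03:35 − 9:30 = 18:05 UTC on Jan 21.
Add 9 hours leg 1 → 03:05 UTC (Jan 22).
Add 3 hours 42 minutes layover in Bucharest → 06:47 UTC.
Add 7 hours 33 minutes leg 2 → 14:20 UTC.
Add 3 hours and 39 minutes layover in Kestrel Bay → 17:59 UTC.
Add 8 hours and 3 minutes leg 3 → 02:02 UTC (Jan 23).
Add 3 hours and 34 minutes layover in Marquesas → 05:36 UTC.
Add 6 hours 10 minutes leg 4 → 11:46 UTC.
Moscow is UTC+3:00, so local arrival = 11:46 + 3:00 = 14:46 on Jan 23.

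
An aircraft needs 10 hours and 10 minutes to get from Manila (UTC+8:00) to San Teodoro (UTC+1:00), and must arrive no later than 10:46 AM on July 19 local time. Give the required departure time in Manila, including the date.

7:36 AM on July 19

Target arrival in UTC: 10:46 AM − 1:00 = 9:46 AM on Jul 19.
Subtract 10 hours 10 minutes → departure 11:36 PM UTC on Jul 18.
Manila is UTC+8:00: 11:36 PM + 8:00 = 7:36 AM on Jul 19.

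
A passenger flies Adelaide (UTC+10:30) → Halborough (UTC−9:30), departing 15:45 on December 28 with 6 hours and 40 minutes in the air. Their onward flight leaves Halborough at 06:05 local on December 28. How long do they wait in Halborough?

Convert departure to UTC: 15:45 − 10:30 = 05:15 UTC on Dec 28.
Add 6 hours 40 minutes flight time → 11:55 UTC.
Halborough is UTC−9:30, so local arrival = 11:55 − 9:30 = 02:25 on Dec 28.
Layover = 06:05 − 02:25 = 3 hours 40 minutes.

3 hours 40 minutes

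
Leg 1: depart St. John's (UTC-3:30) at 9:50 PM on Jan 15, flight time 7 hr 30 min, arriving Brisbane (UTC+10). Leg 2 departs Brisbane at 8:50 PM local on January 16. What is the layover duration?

2 hours

Convert departure to UTC: 9:50 PM + 3:30 = 1:20 AM UTC on Jan 16.
Add 7 hours and 30 minutes flight time → 8:50 AM UTC.
Brisbane is UTC+10:00, so local arrival = 8:50 AM + 10:00 = 6:50 PM on Jan 16.
Layover = 8:50 PM − 6:50 PM = 2 hours.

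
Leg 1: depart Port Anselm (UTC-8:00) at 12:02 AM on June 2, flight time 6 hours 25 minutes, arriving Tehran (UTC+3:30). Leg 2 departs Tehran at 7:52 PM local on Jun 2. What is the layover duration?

Convert departure to UTC: 12:02 AM + 8:00 = 8:02 AM UTC on Jun 2.
Add 6 hours 25 minutes flight time → 2:27 PM UTC.
Tehran is UTC+3:30, so local arrival = 2:27 PM + 3:30 = 5:57 PM on Jun 2.
Layover = 7:52 PM − 5:57 PM = 1 hour 55 minutes.

1 hour 55 minutes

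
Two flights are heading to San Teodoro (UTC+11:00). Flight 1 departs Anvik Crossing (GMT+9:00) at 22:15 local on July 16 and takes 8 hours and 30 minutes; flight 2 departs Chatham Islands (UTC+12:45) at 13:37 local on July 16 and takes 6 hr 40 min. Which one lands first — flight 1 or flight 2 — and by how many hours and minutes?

Flight 1 in UTC: 22:15 − 9:00 = 13:15 on Jul 16.
+8 hours and 30 minutes → arrive 21:45 UTC on Jul 16.
Flight 2 in UTC: 13:37 − 12:45 = 00:52 on Jul 16.
+6 hours 40 minutes → arrive 07:32 UTC on Jul 16.
Flight 2 lands earlier by 14 hours 13 minutes.

the second, by 14 hours 13 minutes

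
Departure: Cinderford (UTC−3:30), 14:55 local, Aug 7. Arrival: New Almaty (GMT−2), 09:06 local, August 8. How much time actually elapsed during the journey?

Departure in UTC: 14:55 + 3:30 = 18:25 on Aug 7.
Arrival in UTC: 09:06 + 2:00 = 11:06 on Aug 8.
Elapsed = 11:06 − 18:25 (+1 day) = 16 hours 41 minutes.

16 hours 41 minutes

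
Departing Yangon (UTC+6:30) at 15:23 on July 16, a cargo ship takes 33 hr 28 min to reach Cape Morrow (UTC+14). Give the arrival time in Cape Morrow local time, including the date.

Convert departure to UTC: 15:23 − 6:30 = 08:53 UTC on Jul 16.
Add 33 hours 28 minutes travel time → 18:21 UTC (Jul 17).
Cape Morrow is UTC+14:00, so local arrival = 18:21 + 14:00 = 08:21 on Jul 18.

08:21 on July 18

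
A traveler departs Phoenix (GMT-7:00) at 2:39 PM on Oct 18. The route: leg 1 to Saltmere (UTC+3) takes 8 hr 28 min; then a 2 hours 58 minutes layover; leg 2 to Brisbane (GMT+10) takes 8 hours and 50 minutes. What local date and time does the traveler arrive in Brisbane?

3:55 AM on October 20

Convert departure to UTC: 2:39 PM + 7:00 = 9:39 PM UTC on Oct 18.
Add 8 hours and 28 minutes leg 1 → 6:07 AM UTC (Oct 19).
Add 2 hours 58 minutes layover in Saltmere → 9:05 AM UTC.
Add 8 hours and 50 minutes leg 2 → 5:55 PM UTC.
Brisbane is UTC+10:00, so local arrival = 5:55 PM + 10:00 = 3:55 AM on Oct 20.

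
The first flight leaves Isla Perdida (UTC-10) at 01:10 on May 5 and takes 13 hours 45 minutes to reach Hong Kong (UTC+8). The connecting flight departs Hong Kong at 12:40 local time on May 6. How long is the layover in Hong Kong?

3 hours 45 minutes

Convert departure to UTC: 01:10 + 10:00 = 11:10 UTC on May 5.
Add 13 hours and 45 minutes flight time → 00:55 UTC (May 6).
Hong Kong is UTC+8:00, so local arrival = 00:55 + 8:00 = 08:55 on May 6.
Layover = 12:40 − 08:55 = 3 hours 45 minutes.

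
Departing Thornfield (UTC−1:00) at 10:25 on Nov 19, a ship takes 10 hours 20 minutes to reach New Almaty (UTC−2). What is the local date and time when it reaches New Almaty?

Convert departure to UTC: 10:25 + 1:00 = 11:25 UTC on Nov 19.
Add 10 hours and 20 minutes travel time → 21:45 UTC.
New Almaty is UTC−2:00, so local arrival = 21:45 − 2:00 = 19:45 on Nov 19.

19:45 on Nov 19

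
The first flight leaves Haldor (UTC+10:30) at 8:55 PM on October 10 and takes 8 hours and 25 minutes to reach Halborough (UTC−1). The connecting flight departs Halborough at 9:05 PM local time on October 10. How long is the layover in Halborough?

Convert departure to UTC: 8:55 PM − 10:30 = 10:25 AM UTC on Oct 10.
Add 8 hours and 25 minutes flight time → 6:50 PM UTC.
Halborough is UTC−1:00, so local arrival = 6:50 PM − 1:00 = 5:50 PM on Oct 10.
Layover = 9:05 PM − 5:50 PM = 3 hours 15 minutes.

3 hours 15 minutes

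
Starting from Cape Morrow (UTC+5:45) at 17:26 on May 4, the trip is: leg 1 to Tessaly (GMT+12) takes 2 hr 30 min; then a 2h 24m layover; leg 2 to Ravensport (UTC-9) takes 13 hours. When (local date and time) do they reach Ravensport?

Convert departure to UTC: 17:26 − 5:45 = 11:41 UTC on May 4.
Add 2 hours 30 minutes leg 1 → 14:11 UTC.
Add 2 hours and 24 minutes layover in Tessaly → 16:35 UTC.
Add 13 hours leg 2 → 05:35 UTC (May 5).
Ravensport is UTC−9:00, so local arrival = 05:35 − 9:00 = 20:35 on May 4.

20:35 on May 4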